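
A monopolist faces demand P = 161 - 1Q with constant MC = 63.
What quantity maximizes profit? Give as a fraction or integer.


TR = P*Q = (161 - 1Q)Q = 161Q - 1Q^2
MR = dTR/dQ = 161 - 2Q
Set MR = MC:
161 - 2Q = 63
98 = 2Q
Q* = 98/2 = 49

49


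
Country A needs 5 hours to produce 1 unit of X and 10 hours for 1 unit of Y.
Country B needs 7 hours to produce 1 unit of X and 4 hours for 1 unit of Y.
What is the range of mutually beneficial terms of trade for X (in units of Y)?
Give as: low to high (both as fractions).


Opportunity cost of X for Country A = hours_X / hours_Y = 5/10 = 1/2 units of Y
Opportunity cost of X for Country B = hours_X / hours_Y = 7/4 = 7/4 units of Y
Terms of trade must be between the two opportunity costs.
Range: 1/2 to 7/4

1/2 to 7/4


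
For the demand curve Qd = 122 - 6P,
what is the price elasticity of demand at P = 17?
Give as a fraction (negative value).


dQ/dP = -6
At P = 17: Q = 122 - 6*17 = 20
E = (dQ/dP)(P/Q) = (-6)(17/20) = -51/10

-51/10


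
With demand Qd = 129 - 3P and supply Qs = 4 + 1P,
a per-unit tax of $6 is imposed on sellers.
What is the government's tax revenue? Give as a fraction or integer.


With tax on sellers, new supply: Qs' = 4 + 1(P - 6)
= 1P - 2
New equilibrium quantity:
Q_new = 123/4
Tax revenue = tax * Q_new = 6 * 123/4 = 369/2

369/2


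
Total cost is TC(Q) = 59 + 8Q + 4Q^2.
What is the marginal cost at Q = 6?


MC = dTC/dQ = 8 + 2*4*Q
At Q = 6:
MC = 8 + 8*6
MC = 8 + 48 = 56

56


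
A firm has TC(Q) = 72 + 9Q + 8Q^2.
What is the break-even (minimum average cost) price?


AC(Q) = 72/Q + 9 + 8Q
To minimize: dAC/dQ = -72/Q^2 + 8 = 0
Q^2 = 72/8 = 9
Q* = 3
Min AC = 72/3 + 9 + 8*3
Min AC = 24 + 9 + 24 = 57

57


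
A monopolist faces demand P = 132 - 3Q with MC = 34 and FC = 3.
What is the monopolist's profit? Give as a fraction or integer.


MR = MC: 132 - 6Q = 34
Q* = 49/3
P* = 132 - 3*49/3 = 83
Profit = (P* - MC)*Q* - FC
= (83 - 34)*49/3 - 3
= 49*49/3 - 3
= 2401/3 - 3 = 2392/3

2392/3


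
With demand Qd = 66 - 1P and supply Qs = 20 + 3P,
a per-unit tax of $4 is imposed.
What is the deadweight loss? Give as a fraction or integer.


Pre-tax equilibrium quantity: Q* = 109/2
Post-tax equilibrium quantity: Q_tax = 103/2
Reduction in quantity: Q* - Q_tax = 3
DWL = (1/2) * tax * (Q* - Q_tax)
DWL = (1/2) * 4 * 3 = 6

6


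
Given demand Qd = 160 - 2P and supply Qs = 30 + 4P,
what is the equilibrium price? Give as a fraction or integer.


At equilibrium, Qd = Qs.
160 - 2P = 30 + 4P
160 - 30 = 2P + 4P
130 = 6P
P* = 130/6 = 65/3

65/3


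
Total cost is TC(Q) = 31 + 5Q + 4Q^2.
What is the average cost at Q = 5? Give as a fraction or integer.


TC(5) = 31 + 5*5 + 4*5^2
TC(5) = 31 + 25 + 100 = 156
AC = TC/Q = 156/5 = 156/5

156/5


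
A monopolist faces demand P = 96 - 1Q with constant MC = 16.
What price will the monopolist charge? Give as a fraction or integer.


MR = 96 - 2Q
Set MR = MC: 96 - 2Q = 16
Q* = 40
Substitute into demand:
P* = 96 - 1*40 = 56

56


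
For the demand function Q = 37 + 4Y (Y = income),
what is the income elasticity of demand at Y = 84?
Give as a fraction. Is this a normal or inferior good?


dQ/dY = 4
At Y = 84: Q = 37 + 4*84 = 373
Ey = (dQ/dY)(Y/Q) = 4 * 84 / 373 = 336/373
Since Ey > 0, this is a normal good.

336/373 (normal good)


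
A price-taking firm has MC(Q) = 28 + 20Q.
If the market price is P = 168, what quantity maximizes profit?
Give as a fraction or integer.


In perfect competition, profit is maximized where P = MC.
168 = 28 + 20Q
140 = 20Q
Q* = 140/20 = 7

7


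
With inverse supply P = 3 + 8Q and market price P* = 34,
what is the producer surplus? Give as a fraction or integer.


Minimum supply price (at Q=0): P_min = 3
Quantity supplied at P* = 34:
Q* = (34 - 3)/8 = 31/8
PS = (1/2) * Q* * (P* - P_min)
PS = (1/2) * 31/8 * (34 - 3)
PS = (1/2) * 31/8 * 31 = 961/16

961/16


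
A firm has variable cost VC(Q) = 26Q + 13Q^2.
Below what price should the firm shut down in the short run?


AVC(Q) = VC(Q)/Q = 26 + 13Q
AVC is increasing in Q, so minimum AVC is at Q -> 0+.
Min AVC = 26
The firm should shut down if P < 26.

26


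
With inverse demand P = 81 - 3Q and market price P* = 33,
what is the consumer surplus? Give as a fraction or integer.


Maximum willingness to pay (at Q=0): P_max = 81
Quantity demanded at P* = 33:
Q* = (81 - 33)/3 = 16
CS = (1/2) * Q* * (P_max - P*)
CS = (1/2) * 16 * (81 - 33)
CS = (1/2) * 16 * 48 = 384

384


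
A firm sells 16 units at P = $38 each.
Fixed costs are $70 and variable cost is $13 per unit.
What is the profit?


Total Revenue = P * Q = 38 * 16 = $608
Total Cost = FC + VC*Q = 70 + 13*16 = $278
Profit = TR - TC = 608 - 278 = $330

$330


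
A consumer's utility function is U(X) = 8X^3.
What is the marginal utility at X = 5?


MU = dU/dX = 8*3*X^(3-1)
MU = 24*X^2
At X = 5:
MU = 24 * 5^2
MU = 24 * 25 = 600

600


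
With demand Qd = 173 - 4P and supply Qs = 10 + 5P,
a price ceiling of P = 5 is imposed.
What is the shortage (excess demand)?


At P = 5:
Qd = 173 - 4*5 = 153
Qs = 10 + 5*5 = 35
Shortage = Qd - Qs = 153 - 35 = 118

118


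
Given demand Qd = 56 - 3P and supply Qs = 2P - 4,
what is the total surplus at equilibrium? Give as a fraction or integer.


Find equilibrium: 56 - 3P = 2P - 4
56 + 4 = 5P
P* = 60/5 = 12
Q* = 2*12 - 4 = 20
Inverse demand: P = 56/3 - Q/3, so P_max = 56/3
Inverse supply: P = 2 + Q/2, so P_min = 2
CS = (1/2) * 20 * (56/3 - 12) = 200/3
PS = (1/2) * 20 * (12 - 2) = 100
TS = CS + PS = 200/3 + 100 = 500/3

500/3


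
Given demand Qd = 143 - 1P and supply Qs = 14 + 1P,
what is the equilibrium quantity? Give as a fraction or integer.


First find equilibrium price:
143 - 1P = 14 + 1P
P* = 129/2 = 129/2
Then substitute into demand:
Q* = 143 - 1 * 129/2 = 157/2

157/2


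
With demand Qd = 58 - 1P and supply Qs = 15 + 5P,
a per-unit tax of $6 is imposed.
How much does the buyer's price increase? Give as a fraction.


With a per-unit tax, the buyer's price increase depends on relative slopes.
Supply slope: d = 5, Demand slope: b = 1
Buyer's price increase = d * tax / (b + d)
= 5 * 6 / (1 + 5)
= 30 / 6 = 5

5


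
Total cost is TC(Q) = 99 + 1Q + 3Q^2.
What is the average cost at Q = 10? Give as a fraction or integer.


TC(10) = 99 + 1*10 + 3*10^2
TC(10) = 99 + 10 + 300 = 409
AC = TC/Q = 409/10 = 409/10

409/10


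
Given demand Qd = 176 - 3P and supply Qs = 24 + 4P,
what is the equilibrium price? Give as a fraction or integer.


At equilibrium, Qd = Qs.
176 - 3P = 24 + 4P
176 - 24 = 3P + 4P
152 = 7P
P* = 152/7 = 152/7

152/7


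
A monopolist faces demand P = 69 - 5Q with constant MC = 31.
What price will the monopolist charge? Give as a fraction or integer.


MR = 69 - 10Q
Set MR = MC: 69 - 10Q = 31
Q* = 19/5
Substitute into demand:
P* = 69 - 5*19/5 = 50

50


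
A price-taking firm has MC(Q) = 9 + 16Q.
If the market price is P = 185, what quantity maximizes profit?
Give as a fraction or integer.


In perfect competition, profit is maximized where P = MC.
185 = 9 + 16Q
176 = 16Q
Q* = 176/16 = 11

11


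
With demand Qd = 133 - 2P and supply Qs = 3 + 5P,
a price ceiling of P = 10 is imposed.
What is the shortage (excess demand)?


At P = 10:
Qd = 133 - 2*10 = 113
Qs = 3 + 5*10 = 53
Shortage = Qd - Qs = 113 - 53 = 60

60


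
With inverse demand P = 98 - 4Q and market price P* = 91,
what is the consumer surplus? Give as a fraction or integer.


Maximum willingness to pay (at Q=0): P_max = 98
Quantity demanded at P* = 91:
Q* = (98 - 91)/4 = 7/4
CS = (1/2) * Q* * (P_max - P*)
CS = (1/2) * 7/4 * (98 - 91)
CS = (1/2) * 7/4 * 7 = 49/8

49/8


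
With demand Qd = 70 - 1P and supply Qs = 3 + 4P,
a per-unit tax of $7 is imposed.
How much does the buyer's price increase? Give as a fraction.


With a per-unit tax, the buyer's price increase depends on relative slopes.
Supply slope: d = 4, Demand slope: b = 1
Buyer's price increase = d * tax / (b + d)
= 4 * 7 / (1 + 4)
= 28 / 5 = 28/5

28/5


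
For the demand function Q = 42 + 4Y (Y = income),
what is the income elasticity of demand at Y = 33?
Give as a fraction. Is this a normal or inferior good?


dQ/dY = 4
At Y = 33: Q = 42 + 4*33 = 174
Ey = (dQ/dY)(Y/Q) = 4 * 33 / 174 = 22/29
Since Ey > 0, this is a normal good.

22/29 (normal good)


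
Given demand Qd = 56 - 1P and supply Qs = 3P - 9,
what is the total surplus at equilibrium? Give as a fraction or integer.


Find equilibrium: 56 - 1P = 3P - 9
56 + 9 = 4P
P* = 65/4 = 65/4
Q* = 3*65/4 - 9 = 159/4
Inverse demand: P = 56 - Q/1, so P_max = 56
Inverse supply: P = 3 + Q/3, so P_min = 3
CS = (1/2) * 159/4 * (56 - 65/4) = 25281/32
PS = (1/2) * 159/4 * (65/4 - 3) = 8427/32
TS = CS + PS = 25281/32 + 8427/32 = 8427/8

8427/8


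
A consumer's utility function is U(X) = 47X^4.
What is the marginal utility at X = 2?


MU = dU/dX = 47*4*X^(4-1)
MU = 188*X^3
At X = 2:
MU = 188 * 2^3
MU = 188 * 8 = 1504

1504


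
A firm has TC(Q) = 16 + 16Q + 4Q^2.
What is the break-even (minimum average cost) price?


AC(Q) = 16/Q + 16 + 4Q
To minimize: dAC/dQ = -16/Q^2 + 4 = 0
Q^2 = 16/4 = 4
Q* = 2
Min AC = 16/2 + 16 + 4*2
Min AC = 8 + 16 + 8 = 32

32


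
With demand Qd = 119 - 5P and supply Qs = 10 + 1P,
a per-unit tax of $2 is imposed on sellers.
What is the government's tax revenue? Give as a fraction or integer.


With tax on sellers, new supply: Qs' = 10 + 1(P - 2)
= 8 + 1P
New equilibrium quantity:
Q_new = 53/2
Tax revenue = tax * Q_new = 2 * 53/2 = 53

53


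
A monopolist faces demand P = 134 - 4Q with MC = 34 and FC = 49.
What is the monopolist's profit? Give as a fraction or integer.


MR = MC: 134 - 8Q = 34
Q* = 25/2
P* = 134 - 4*25/2 = 84
Profit = (P* - MC)*Q* - FC
= (84 - 34)*25/2 - 49
= 50*25/2 - 49
= 625 - 49 = 576

576


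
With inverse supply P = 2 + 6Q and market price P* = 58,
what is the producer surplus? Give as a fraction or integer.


Minimum supply price (at Q=0): P_min = 2
Quantity supplied at P* = 58:
Q* = (58 - 2)/6 = 28/3
PS = (1/2) * Q* * (P* - P_min)
PS = (1/2) * 28/3 * (58 - 2)
PS = (1/2) * 28/3 * 56 = 784/3

784/3


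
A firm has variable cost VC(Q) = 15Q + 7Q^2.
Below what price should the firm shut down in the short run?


AVC(Q) = VC(Q)/Q = 15 + 7Q
AVC is increasing in Q, so minimum AVC is at Q -> 0+.
Min AVC = 15
The firm should shut down if P < 15.

15


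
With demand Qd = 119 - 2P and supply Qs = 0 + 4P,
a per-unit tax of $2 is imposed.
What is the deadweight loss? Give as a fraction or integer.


Pre-tax equilibrium quantity: Q* = 238/3
Post-tax equilibrium quantity: Q_tax = 230/3
Reduction in quantity: Q* - Q_tax = 8/3
DWL = (1/2) * tax * (Q* - Q_tax)
DWL = (1/2) * 2 * 8/3 = 8/3

8/3


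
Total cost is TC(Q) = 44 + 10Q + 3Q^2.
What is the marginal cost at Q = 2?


MC = dTC/dQ = 10 + 2*3*Q
At Q = 2:
MC = 10 + 6*2
MC = 10 + 12 = 22

22


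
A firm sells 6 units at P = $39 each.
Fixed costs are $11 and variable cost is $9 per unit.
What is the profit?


Total Revenue = P * Q = 39 * 6 = $234
Total Cost = FC + VC*Q = 11 + 9*6 = $65
Profit = TR - TC = 234 - 65 = $169

$169


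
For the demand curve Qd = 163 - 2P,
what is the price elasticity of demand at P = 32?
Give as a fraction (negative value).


dQ/dP = -2
At P = 32: Q = 163 - 2*32 = 99
E = (dQ/dP)(P/Q) = (-2)(32/99) = -64/99

-64/99


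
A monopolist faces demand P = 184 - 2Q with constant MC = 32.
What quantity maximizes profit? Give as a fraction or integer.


TR = P*Q = (184 - 2Q)Q = 184Q - 2Q^2
MR = dTR/dQ = 184 - 4Q
Set MR = MC:
184 - 4Q = 32
152 = 4Q
Q* = 152/4 = 38

38


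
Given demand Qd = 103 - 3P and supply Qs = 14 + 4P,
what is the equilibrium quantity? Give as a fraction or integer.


First find equilibrium price:
103 - 3P = 14 + 4P
P* = 89/7 = 89/7
Then substitute into demand:
Q* = 103 - 3 * 89/7 = 454/7

454/7


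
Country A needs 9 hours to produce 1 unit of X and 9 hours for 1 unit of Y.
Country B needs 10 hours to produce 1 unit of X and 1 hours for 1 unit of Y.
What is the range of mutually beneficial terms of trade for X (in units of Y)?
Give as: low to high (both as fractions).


Opportunity cost of X for Country A = hours_X / hours_Y = 9/9 = 1 units of Y
Opportunity cost of X for Country B = hours_X / hours_Y = 10/1 = 10 units of Y
Terms of trade must be between the two opportunity costs.
Range: 1 to 10

1 to 10


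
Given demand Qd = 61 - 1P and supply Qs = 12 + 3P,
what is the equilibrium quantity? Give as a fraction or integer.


First find equilibrium price:
61 - 1P = 12 + 3P
P* = 49/4 = 49/4
Then substitute into demand:
Q* = 61 - 1 * 49/4 = 195/4

195/4


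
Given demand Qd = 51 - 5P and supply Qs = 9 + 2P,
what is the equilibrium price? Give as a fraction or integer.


At equilibrium, Qd = Qs.
51 - 5P = 9 + 2P
51 - 9 = 5P + 2P
42 = 7P
P* = 42/7 = 6

6


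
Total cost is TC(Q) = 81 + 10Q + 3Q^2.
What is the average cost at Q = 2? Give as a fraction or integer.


TC(2) = 81 + 10*2 + 3*2^2
TC(2) = 81 + 20 + 12 = 113
AC = TC/Q = 113/2 = 113/2

113/2


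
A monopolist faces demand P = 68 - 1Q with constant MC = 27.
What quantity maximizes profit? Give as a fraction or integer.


TR = P*Q = (68 - 1Q)Q = 68Q - 1Q^2
MR = dTR/dQ = 68 - 2Q
Set MR = MC:
68 - 2Q = 27
41 = 2Q
Q* = 41/2 = 41/2

41/2


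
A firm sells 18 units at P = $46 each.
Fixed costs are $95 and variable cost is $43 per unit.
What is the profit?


Total Revenue = P * Q = 46 * 18 = $828
Total Cost = FC + VC*Q = 95 + 43*18 = $869
Profit = TR - TC = 828 - 869 = $-41

$-41


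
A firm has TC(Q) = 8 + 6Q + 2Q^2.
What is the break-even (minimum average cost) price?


AC(Q) = 8/Q + 6 + 2Q
To minimize: dAC/dQ = -8/Q^2 + 2 = 0
Q^2 = 8/2 = 4
Q* = 2
Min AC = 8/2 + 6 + 2*2
Min AC = 4 + 6 + 4 = 14

14


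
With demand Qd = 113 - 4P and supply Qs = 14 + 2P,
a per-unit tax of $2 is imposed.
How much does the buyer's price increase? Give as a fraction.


With a per-unit tax, the buyer's price increase depends on relative slopes.
Supply slope: d = 2, Demand slope: b = 4
Buyer's price increase = d * tax / (b + d)
= 2 * 2 / (4 + 2)
= 4 / 6 = 2/3

2/3


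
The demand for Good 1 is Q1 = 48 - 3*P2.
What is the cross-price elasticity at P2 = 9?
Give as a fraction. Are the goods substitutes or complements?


dQ1/dP2 = -3
At P2 = 9: Q1 = 48 - 3*9 = 21
Exy = (dQ1/dP2)(P2/Q1) = -3 * 9 / 21 = -9/7
Since Exy < 0, the goods are complements.

-9/7 (complements)


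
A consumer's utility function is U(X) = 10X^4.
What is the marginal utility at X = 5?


MU = dU/dX = 10*4*X^(4-1)
MU = 40*X^3
At X = 5:
MU = 40 * 5^3
MU = 40 * 125 = 5000

5000


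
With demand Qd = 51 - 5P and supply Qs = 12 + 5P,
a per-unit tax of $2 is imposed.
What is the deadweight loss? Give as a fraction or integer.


Pre-tax equilibrium quantity: Q* = 63/2
Post-tax equilibrium quantity: Q_tax = 53/2
Reduction in quantity: Q* - Q_tax = 5
DWL = (1/2) * tax * (Q* - Q_tax)
DWL = (1/2) * 2 * 5 = 5

5


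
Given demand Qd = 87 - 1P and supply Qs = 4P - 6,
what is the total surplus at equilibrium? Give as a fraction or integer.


Find equilibrium: 87 - 1P = 4P - 6
87 + 6 = 5P
P* = 93/5 = 93/5
Q* = 4*93/5 - 6 = 342/5
Inverse demand: P = 87 - Q/1, so P_max = 87
Inverse supply: P = 3/2 + Q/4, so P_min = 3/2
CS = (1/2) * 342/5 * (87 - 93/5) = 58482/25
PS = (1/2) * 342/5 * (93/5 - 3/2) = 29241/50
TS = CS + PS = 58482/25 + 29241/50 = 29241/10

29241/10


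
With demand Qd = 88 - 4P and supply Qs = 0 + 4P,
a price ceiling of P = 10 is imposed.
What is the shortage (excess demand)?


At P = 10:
Qd = 88 - 4*10 = 48
Qs = 0 + 4*10 = 40
Shortage = Qd - Qs = 48 - 40 = 8

8


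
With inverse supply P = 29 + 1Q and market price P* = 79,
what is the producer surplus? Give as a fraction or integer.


Minimum supply price (at Q=0): P_min = 29
Quantity supplied at P* = 79:
Q* = (79 - 29)/1 = 50
PS = (1/2) * Q* * (P* - P_min)
PS = (1/2) * 50 * (79 - 29)
PS = (1/2) * 50 * 50 = 1250

1250


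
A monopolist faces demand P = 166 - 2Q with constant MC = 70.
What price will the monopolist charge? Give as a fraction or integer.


MR = 166 - 4Q
Set MR = MC: 166 - 4Q = 70
Q* = 24
Substitute into demand:
P* = 166 - 2*24 = 118

118


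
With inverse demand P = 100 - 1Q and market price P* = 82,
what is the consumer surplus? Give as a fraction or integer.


Maximum willingness to pay (at Q=0): P_max = 100
Quantity demanded at P* = 82:
Q* = (100 - 82)/1 = 18
CS = (1/2) * Q* * (P_max - P*)
CS = (1/2) * 18 * (100 - 82)
CS = (1/2) * 18 * 18 = 162

162


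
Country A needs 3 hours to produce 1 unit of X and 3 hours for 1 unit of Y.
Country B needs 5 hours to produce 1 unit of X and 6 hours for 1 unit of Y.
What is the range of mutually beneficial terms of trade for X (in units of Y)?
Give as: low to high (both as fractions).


Opportunity cost of X for Country A = hours_X / hours_Y = 3/3 = 1 units of Y
Opportunity cost of X for Country B = hours_X / hours_Y = 5/6 = 5/6 units of Y
Terms of trade must be between the two opportunity costs.
Range: 5/6 to 1

5/6 to 1


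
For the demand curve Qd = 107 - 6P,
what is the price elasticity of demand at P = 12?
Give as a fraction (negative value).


dQ/dP = -6
At P = 12: Q = 107 - 6*12 = 35
E = (dQ/dP)(P/Q) = (-6)(12/35) = -72/35

-72/35


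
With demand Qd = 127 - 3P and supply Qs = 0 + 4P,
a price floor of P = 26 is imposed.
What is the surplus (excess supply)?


At P = 26:
Qd = 127 - 3*26 = 49
Qs = 0 + 4*26 = 104
Surplus = Qs - Qd = 104 - 49 = 55

55


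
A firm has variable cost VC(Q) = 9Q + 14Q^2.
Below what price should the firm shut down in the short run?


AVC(Q) = VC(Q)/Q = 9 + 14Q
AVC is increasing in Q, so minimum AVC is at Q -> 0+.
Min AVC = 9
The firm should shut down if P < 9.

9


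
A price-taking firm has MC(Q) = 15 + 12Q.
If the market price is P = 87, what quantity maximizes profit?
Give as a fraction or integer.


In perfect competition, profit is maximized where P = MC.
87 = 15 + 12Q
72 = 12Q
Q* = 72/12 = 6

6


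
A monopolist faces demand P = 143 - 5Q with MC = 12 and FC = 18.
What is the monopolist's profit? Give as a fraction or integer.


MR = MC: 143 - 10Q = 12
Q* = 131/10
P* = 143 - 5*131/10 = 155/2
Profit = (P* - MC)*Q* - FC
= (155/2 - 12)*131/10 - 18
= 131/2*131/10 - 18
= 17161/20 - 18 = 16801/20

16801/20


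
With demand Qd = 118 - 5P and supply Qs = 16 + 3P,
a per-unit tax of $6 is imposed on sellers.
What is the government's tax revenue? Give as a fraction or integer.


With tax on sellers, new supply: Qs' = 16 + 3(P - 6)
= 3P - 2
New equilibrium quantity:
Q_new = 43
Tax revenue = tax * Q_new = 6 * 43 = 258

258


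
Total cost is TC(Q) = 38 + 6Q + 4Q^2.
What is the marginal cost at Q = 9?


MC = dTC/dQ = 6 + 2*4*Q
At Q = 9:
MC = 6 + 8*9
MC = 6 + 72 = 78

78


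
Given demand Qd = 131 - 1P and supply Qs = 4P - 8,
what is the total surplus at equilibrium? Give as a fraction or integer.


Find equilibrium: 131 - 1P = 4P - 8
131 + 8 = 5P
P* = 139/5 = 139/5
Q* = 4*139/5 - 8 = 516/5
Inverse demand: P = 131 - Q/1, so P_max = 131
Inverse supply: P = 2 + Q/4, so P_min = 2
CS = (1/2) * 516/5 * (131 - 139/5) = 133128/25
PS = (1/2) * 516/5 * (139/5 - 2) = 33282/25
TS = CS + PS = 133128/25 + 33282/25 = 33282/5

33282/5


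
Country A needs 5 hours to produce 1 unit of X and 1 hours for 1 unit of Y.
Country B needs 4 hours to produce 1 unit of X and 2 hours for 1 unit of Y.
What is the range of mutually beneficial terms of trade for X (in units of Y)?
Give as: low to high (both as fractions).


Opportunity cost of X for Country A = hours_X / hours_Y = 5/1 = 5 units of Y
Opportunity cost of X for Country B = hours_X / hours_Y = 4/2 = 2 units of Y
Terms of trade must be between the two opportunity costs.
Range: 2 to 5

2 to 5


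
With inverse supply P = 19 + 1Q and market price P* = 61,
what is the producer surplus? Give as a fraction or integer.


Minimum supply price (at Q=0): P_min = 19
Quantity supplied at P* = 61:
Q* = (61 - 19)/1 = 42
PS = (1/2) * Q* * (P* - P_min)
PS = (1/2) * 42 * (61 - 19)
PS = (1/2) * 42 * 42 = 882

882


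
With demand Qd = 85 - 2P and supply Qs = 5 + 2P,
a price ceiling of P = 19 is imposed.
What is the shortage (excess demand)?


At P = 19:
Qd = 85 - 2*19 = 47
Qs = 5 + 2*19 = 43
Shortage = Qd - Qs = 47 - 43 = 4

4


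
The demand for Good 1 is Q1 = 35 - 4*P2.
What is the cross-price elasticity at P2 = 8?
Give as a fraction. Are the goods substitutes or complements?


dQ1/dP2 = -4
At P2 = 8: Q1 = 35 - 4*8 = 3
Exy = (dQ1/dP2)(P2/Q1) = -4 * 8 / 3 = -32/3
Since Exy < 0, the goods are complements.

-32/3 (complements)


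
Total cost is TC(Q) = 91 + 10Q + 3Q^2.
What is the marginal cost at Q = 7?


MC = dTC/dQ = 10 + 2*3*Q
At Q = 7:
MC = 10 + 6*7
MC = 10 + 42 = 52

52


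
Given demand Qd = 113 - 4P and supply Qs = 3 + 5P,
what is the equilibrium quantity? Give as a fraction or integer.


First find equilibrium price:
113 - 4P = 3 + 5P
P* = 110/9 = 110/9
Then substitute into demand:
Q* = 113 - 4 * 110/9 = 577/9

577/9


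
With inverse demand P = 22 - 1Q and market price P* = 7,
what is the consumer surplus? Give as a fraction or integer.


Maximum willingness to pay (at Q=0): P_max = 22
Quantity demanded at P* = 7:
Q* = (22 - 7)/1 = 15
CS = (1/2) * Q* * (P_max - P*)
CS = (1/2) * 15 * (22 - 7)
CS = (1/2) * 15 * 15 = 225/2

225/2


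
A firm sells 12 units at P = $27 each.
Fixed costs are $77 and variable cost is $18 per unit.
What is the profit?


Total Revenue = P * Q = 27 * 12 = $324
Total Cost = FC + VC*Q = 77 + 18*12 = $293
Profit = TR - TC = 324 - 293 = $31

$31


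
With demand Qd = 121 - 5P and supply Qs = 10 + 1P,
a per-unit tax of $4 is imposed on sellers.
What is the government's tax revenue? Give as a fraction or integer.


With tax on sellers, new supply: Qs' = 10 + 1(P - 4)
= 6 + 1P
New equilibrium quantity:
Q_new = 151/6
Tax revenue = tax * Q_new = 4 * 151/6 = 302/3

302/3


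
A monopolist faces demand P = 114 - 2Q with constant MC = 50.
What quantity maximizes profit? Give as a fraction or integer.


TR = P*Q = (114 - 2Q)Q = 114Q - 2Q^2
MR = dTR/dQ = 114 - 4Q
Set MR = MC:
114 - 4Q = 50
64 = 4Q
Q* = 64/4 = 16

16


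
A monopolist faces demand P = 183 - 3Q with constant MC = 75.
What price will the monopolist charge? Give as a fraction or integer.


MR = 183 - 6Q
Set MR = MC: 183 - 6Q = 75
Q* = 18
Substitute into demand:
P* = 183 - 3*18 = 129

129


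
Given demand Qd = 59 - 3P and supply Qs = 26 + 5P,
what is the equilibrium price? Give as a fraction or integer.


At equilibrium, Qd = Qs.
59 - 3P = 26 + 5P
59 - 26 = 3P + 5P
33 = 8P
P* = 33/8 = 33/8

33/8


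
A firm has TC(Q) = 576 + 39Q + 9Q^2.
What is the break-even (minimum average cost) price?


AC(Q) = 576/Q + 39 + 9Q
To minimize: dAC/dQ = -576/Q^2 + 9 = 0
Q^2 = 576/9 = 64
Q* = 8
Min AC = 576/8 + 39 + 9*8
Min AC = 72 + 39 + 72 = 183

183


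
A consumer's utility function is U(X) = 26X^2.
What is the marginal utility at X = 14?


MU = dU/dX = 26*2*X^(2-1)
MU = 52*X^1
At X = 14:
MU = 52 * 14^1
MU = 52 * 14 = 728

728


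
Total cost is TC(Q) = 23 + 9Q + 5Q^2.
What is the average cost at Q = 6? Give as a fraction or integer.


TC(6) = 23 + 9*6 + 5*6^2
TC(6) = 23 + 54 + 180 = 257
AC = TC/Q = 257/6 = 257/6

257/6


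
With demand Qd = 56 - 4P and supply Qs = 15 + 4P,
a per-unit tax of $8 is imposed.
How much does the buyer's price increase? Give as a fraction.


With a per-unit tax, the buyer's price increase depends on relative slopes.
Supply slope: d = 4, Demand slope: b = 4
Buyer's price increase = d * tax / (b + d)
= 4 * 8 / (4 + 4)
= 32 / 8 = 4

4


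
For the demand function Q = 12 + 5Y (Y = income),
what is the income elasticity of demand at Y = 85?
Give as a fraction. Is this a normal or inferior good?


dQ/dY = 5
At Y = 85: Q = 12 + 5*85 = 437
Ey = (dQ/dY)(Y/Q) = 5 * 85 / 437 = 425/437
Since Ey > 0, this is a normal good.

425/437 (normal good)


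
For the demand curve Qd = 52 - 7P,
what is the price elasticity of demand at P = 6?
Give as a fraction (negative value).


dQ/dP = -7
At P = 6: Q = 52 - 7*6 = 10
E = (dQ/dP)(P/Q) = (-7)(6/10) = -21/5

-21/5


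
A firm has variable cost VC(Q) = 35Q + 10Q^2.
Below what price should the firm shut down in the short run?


AVC(Q) = VC(Q)/Q = 35 + 10Q
AVC is increasing in Q, so minimum AVC is at Q -> 0+.
Min AVC = 35
The firm should shut down if P < 35.

35


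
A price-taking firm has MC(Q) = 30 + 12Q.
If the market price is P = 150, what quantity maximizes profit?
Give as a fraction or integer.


In perfect competition, profit is maximized where P = MC.
150 = 30 + 12Q
120 = 12Q
Q* = 120/12 = 10

10


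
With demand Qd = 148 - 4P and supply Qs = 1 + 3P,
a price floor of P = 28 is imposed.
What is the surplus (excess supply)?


At P = 28:
Qd = 148 - 4*28 = 36
Qs = 1 + 3*28 = 85
Surplus = Qs - Qd = 85 - 36 = 49

49


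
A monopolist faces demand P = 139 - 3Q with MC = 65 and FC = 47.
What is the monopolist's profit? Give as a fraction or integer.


MR = MC: 139 - 6Q = 65
Q* = 37/3
P* = 139 - 3*37/3 = 102
Profit = (P* - MC)*Q* - FC
= (102 - 65)*37/3 - 47
= 37*37/3 - 47
= 1369/3 - 47 = 1228/3

1228/3


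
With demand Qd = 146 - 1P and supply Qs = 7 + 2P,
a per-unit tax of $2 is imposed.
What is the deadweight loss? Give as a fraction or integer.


Pre-tax equilibrium quantity: Q* = 299/3
Post-tax equilibrium quantity: Q_tax = 295/3
Reduction in quantity: Q* - Q_tax = 4/3
DWL = (1/2) * tax * (Q* - Q_tax)
DWL = (1/2) * 2 * 4/3 = 4/3

4/3


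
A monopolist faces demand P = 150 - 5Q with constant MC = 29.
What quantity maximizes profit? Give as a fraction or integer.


TR = P*Q = (150 - 5Q)Q = 150Q - 5Q^2
MR = dTR/dQ = 150 - 10Q
Set MR = MC:
150 - 10Q = 29
121 = 10Q
Q* = 121/10 = 121/10

121/10


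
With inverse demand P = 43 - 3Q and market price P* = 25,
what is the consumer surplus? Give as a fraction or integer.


Maximum willingness to pay (at Q=0): P_max = 43
Quantity demanded at P* = 25:
Q* = (43 - 25)/3 = 6
CS = (1/2) * Q* * (P_max - P*)
CS = (1/2) * 6 * (43 - 25)
CS = (1/2) * 6 * 18 = 54

54


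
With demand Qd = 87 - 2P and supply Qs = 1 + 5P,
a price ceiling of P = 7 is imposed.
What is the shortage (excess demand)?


At P = 7:
Qd = 87 - 2*7 = 73
Qs = 1 + 5*7 = 36
Shortage = Qd - Qs = 73 - 36 = 37

37


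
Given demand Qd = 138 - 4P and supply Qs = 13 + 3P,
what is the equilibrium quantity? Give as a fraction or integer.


First find equilibrium price:
138 - 4P = 13 + 3P
P* = 125/7 = 125/7
Then substitute into demand:
Q* = 138 - 4 * 125/7 = 466/7

466/7


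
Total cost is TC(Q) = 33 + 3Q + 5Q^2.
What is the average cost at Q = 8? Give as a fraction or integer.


TC(8) = 33 + 3*8 + 5*8^2
TC(8) = 33 + 24 + 320 = 377
AC = TC/Q = 377/8 = 377/8

377/8


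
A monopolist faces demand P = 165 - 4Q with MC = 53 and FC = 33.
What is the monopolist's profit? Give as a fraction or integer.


MR = MC: 165 - 8Q = 53
Q* = 14
P* = 165 - 4*14 = 109
Profit = (P* - MC)*Q* - FC
= (109 - 53)*14 - 33
= 56*14 - 33
= 784 - 33 = 751

751


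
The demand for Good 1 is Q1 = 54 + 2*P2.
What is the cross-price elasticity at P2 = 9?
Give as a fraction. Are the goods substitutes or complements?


dQ1/dP2 = 2
At P2 = 9: Q1 = 54 + 2*9 = 72
Exy = (dQ1/dP2)(P2/Q1) = 2 * 9 / 72 = 1/4
Since Exy > 0, the goods are substitutes.

1/4 (substitutes)


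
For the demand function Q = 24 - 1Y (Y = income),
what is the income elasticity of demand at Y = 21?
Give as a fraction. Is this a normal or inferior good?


dQ/dY = -1
At Y = 21: Q = 24 - 1*21 = 3
Ey = (dQ/dY)(Y/Q) = -1 * 21 / 3 = -7
Since Ey < 0, this is a inferior good.

-7 (inferior good)


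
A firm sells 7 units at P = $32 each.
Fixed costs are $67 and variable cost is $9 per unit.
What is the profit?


Total Revenue = P * Q = 32 * 7 = $224
Total Cost = FC + VC*Q = 67 + 9*7 = $130
Profit = TR - TC = 224 - 130 = $94

$94


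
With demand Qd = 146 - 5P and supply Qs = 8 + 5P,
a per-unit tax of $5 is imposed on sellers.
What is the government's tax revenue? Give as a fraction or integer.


With tax on sellers, new supply: Qs' = 8 + 5(P - 5)
= 5P - 17
New equilibrium quantity:
Q_new = 129/2
Tax revenue = tax * Q_new = 5 * 129/2 = 645/2

645/2


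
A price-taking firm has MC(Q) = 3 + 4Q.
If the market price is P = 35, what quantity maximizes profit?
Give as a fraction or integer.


In perfect competition, profit is maximized where P = MC.
35 = 3 + 4Q
32 = 4Q
Q* = 32/4 = 8

8


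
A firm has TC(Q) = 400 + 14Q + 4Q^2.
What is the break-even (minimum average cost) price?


AC(Q) = 400/Q + 14 + 4Q
To minimize: dAC/dQ = -400/Q^2 + 4 = 0
Q^2 = 400/4 = 100
Q* = 10
Min AC = 400/10 + 14 + 4*10
Min AC = 40 + 14 + 40 = 94

94


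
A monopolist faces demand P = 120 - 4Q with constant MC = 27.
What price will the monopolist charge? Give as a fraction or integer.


MR = 120 - 8Q
Set MR = MC: 120 - 8Q = 27
Q* = 93/8
Substitute into demand:
P* = 120 - 4*93/8 = 147/2

147/2


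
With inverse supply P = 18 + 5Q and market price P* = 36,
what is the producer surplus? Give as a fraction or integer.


Minimum supply price (at Q=0): P_min = 18
Quantity supplied at P* = 36:
Q* = (36 - 18)/5 = 18/5
PS = (1/2) * Q* * (P* - P_min)
PS = (1/2) * 18/5 * (36 - 18)
PS = (1/2) * 18/5 * 18 = 162/5

162/5


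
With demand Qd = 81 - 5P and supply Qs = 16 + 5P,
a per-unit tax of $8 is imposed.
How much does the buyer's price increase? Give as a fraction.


With a per-unit tax, the buyer's price increase depends on relative slopes.
Supply slope: d = 5, Demand slope: b = 5
Buyer's price increase = d * tax / (b + d)
= 5 * 8 / (5 + 5)
= 40 / 10 = 4

4


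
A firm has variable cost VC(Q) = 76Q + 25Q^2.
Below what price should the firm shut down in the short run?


AVC(Q) = VC(Q)/Q = 76 + 25Q
AVC is increasing in Q, so minimum AVC is at Q -> 0+.
Min AVC = 76
The firm should shut down if P < 76.

76


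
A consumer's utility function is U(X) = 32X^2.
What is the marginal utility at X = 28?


MU = dU/dX = 32*2*X^(2-1)
MU = 64*X^1
At X = 28:
MU = 64 * 28^1
MU = 64 * 28 = 1792

1792


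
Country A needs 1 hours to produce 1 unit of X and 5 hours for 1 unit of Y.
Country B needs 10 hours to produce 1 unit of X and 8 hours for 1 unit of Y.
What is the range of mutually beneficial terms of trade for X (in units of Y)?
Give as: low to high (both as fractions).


Opportunity cost of X for Country A = hours_X / hours_Y = 1/5 = 1/5 units of Y
Opportunity cost of X for Country B = hours_X / hours_Y = 10/8 = 5/4 units of Y
Terms of trade must be between the two opportunity costs.
Range: 1/5 to 5/4

1/5 to 5/4


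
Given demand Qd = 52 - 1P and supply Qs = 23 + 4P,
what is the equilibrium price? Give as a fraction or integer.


At equilibrium, Qd = Qs.
52 - 1P = 23 + 4P
52 - 23 = 1P + 4P
29 = 5P
P* = 29/5 = 29/5

29/5


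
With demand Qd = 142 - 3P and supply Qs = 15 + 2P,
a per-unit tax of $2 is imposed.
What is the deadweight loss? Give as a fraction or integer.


Pre-tax equilibrium quantity: Q* = 329/5
Post-tax equilibrium quantity: Q_tax = 317/5
Reduction in quantity: Q* - Q_tax = 12/5
DWL = (1/2) * tax * (Q* - Q_tax)
DWL = (1/2) * 2 * 12/5 = 12/5

12/5


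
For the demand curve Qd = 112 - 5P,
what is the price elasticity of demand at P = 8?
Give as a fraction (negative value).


dQ/dP = -5
At P = 8: Q = 112 - 5*8 = 72
E = (dQ/dP)(P/Q) = (-5)(8/72) = -5/9

-5/9


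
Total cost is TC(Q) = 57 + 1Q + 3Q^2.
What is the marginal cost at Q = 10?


MC = dTC/dQ = 1 + 2*3*Q
At Q = 10:
MC = 1 + 6*10
MC = 1 + 60 = 61

61


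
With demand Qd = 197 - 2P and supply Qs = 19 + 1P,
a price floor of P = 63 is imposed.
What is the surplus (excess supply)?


At P = 63:
Qd = 197 - 2*63 = 71
Qs = 19 + 1*63 = 82
Surplus = Qs - Qd = 82 - 71 = 11

11


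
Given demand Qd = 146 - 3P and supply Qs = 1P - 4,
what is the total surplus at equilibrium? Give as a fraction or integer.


Find equilibrium: 146 - 3P = 1P - 4
146 + 4 = 4P
P* = 150/4 = 75/2
Q* = 1*75/2 - 4 = 67/2
Inverse demand: P = 146/3 - Q/3, so P_max = 146/3
Inverse supply: P = 4 + Q/1, so P_min = 4
CS = (1/2) * 67/2 * (146/3 - 75/2) = 4489/24
PS = (1/2) * 67/2 * (75/2 - 4) = 4489/8
TS = CS + PS = 4489/24 + 4489/8 = 4489/6

4489/6


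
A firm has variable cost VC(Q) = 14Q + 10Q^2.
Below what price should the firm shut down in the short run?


AVC(Q) = VC(Q)/Q = 14 + 10Q
AVC is increasing in Q, so minimum AVC is at Q -> 0+.
Min AVC = 14
The firm should shut down if P < 14.

14


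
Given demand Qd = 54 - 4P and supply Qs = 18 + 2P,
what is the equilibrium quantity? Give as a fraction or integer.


First find equilibrium price:
54 - 4P = 18 + 2P
P* = 36/6 = 6
Then substitute into demand:
Q* = 54 - 4 * 6 = 30

30


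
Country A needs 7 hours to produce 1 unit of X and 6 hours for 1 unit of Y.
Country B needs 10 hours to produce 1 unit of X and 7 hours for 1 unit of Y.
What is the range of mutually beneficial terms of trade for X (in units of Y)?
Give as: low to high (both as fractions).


Opportunity cost of X for Country A = hours_X / hours_Y = 7/6 = 7/6 units of Y
Opportunity cost of X for Country B = hours_X / hours_Y = 10/7 = 10/7 units of Y
Terms of trade must be between the two opportunity costs.
Range: 7/6 to 10/7

7/6 to 10/7


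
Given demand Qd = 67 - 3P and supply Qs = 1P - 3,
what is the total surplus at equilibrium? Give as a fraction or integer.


Find equilibrium: 67 - 3P = 1P - 3
67 + 3 = 4P
P* = 70/4 = 35/2
Q* = 1*35/2 - 3 = 29/2
Inverse demand: P = 67/3 - Q/3, so P_max = 67/3
Inverse supply: P = 3 + Q/1, so P_min = 3
CS = (1/2) * 29/2 * (67/3 - 35/2) = 841/24
PS = (1/2) * 29/2 * (35/2 - 3) = 841/8
TS = CS + PS = 841/24 + 841/8 = 841/6

841/6


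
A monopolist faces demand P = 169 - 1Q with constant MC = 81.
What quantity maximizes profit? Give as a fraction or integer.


TR = P*Q = (169 - 1Q)Q = 169Q - 1Q^2
MR = dTR/dQ = 169 - 2Q
Set MR = MC:
169 - 2Q = 81
88 = 2Q
Q* = 88/2 = 44

44


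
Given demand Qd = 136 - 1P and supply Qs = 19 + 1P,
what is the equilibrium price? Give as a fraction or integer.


At equilibrium, Qd = Qs.
136 - 1P = 19 + 1P
136 - 19 = 1P + 1P
117 = 2P
P* = 117/2 = 117/2

117/2


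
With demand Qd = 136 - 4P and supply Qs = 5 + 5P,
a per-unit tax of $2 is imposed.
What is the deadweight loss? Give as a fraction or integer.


Pre-tax equilibrium quantity: Q* = 700/9
Post-tax equilibrium quantity: Q_tax = 220/3
Reduction in quantity: Q* - Q_tax = 40/9
DWL = (1/2) * tax * (Q* - Q_tax)
DWL = (1/2) * 2 * 40/9 = 40/9

40/9


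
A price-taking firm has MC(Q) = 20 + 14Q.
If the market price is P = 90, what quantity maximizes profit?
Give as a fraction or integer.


In perfect competition, profit is maximized where P = MC.
90 = 20 + 14Q
70 = 14Q
Q* = 70/14 = 5

5


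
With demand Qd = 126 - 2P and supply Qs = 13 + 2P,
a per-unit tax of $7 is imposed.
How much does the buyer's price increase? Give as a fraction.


With a per-unit tax, the buyer's price increase depends on relative slopes.
Supply slope: d = 2, Demand slope: b = 2
Buyer's price increase = d * tax / (b + d)
= 2 * 7 / (2 + 2)
= 14 / 4 = 7/2

7/2


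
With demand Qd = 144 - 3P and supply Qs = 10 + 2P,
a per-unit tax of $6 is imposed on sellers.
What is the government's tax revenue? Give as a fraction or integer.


With tax on sellers, new supply: Qs' = 10 + 2(P - 6)
= 2P - 2
New equilibrium quantity:
Q_new = 282/5
Tax revenue = tax * Q_new = 6 * 282/5 = 1692/5

1692/5


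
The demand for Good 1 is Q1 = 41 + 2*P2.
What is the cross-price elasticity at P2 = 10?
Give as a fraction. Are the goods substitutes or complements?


dQ1/dP2 = 2
At P2 = 10: Q1 = 41 + 2*10 = 61
Exy = (dQ1/dP2)(P2/Q1) = 2 * 10 / 61 = 20/61
Since Exy > 0, the goods are substitutes.

20/61 (substitutes)


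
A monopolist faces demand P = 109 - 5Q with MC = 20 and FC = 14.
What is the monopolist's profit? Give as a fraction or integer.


MR = MC: 109 - 10Q = 20
Q* = 89/10
P* = 109 - 5*89/10 = 129/2
Profit = (P* - MC)*Q* - FC
= (129/2 - 20)*89/10 - 14
= 89/2*89/10 - 14
= 7921/20 - 14 = 7641/20

7641/20


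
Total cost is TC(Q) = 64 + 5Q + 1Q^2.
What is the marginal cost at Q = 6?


MC = dTC/dQ = 5 + 2*1*Q
At Q = 6:
MC = 5 + 2*6
MC = 5 + 12 = 17

17


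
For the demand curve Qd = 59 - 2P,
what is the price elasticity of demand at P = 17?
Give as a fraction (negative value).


dQ/dP = -2
At P = 17: Q = 59 - 2*17 = 25
E = (dQ/dP)(P/Q) = (-2)(17/25) = -34/25

-34/25


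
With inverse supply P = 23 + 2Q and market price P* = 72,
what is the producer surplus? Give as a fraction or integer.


Minimum supply price (at Q=0): P_min = 23
Quantity supplied at P* = 72:
Q* = (72 - 23)/2 = 49/2
PS = (1/2) * Q* * (P* - P_min)
PS = (1/2) * 49/2 * (72 - 23)
PS = (1/2) * 49/2 * 49 = 2401/4

2401/4


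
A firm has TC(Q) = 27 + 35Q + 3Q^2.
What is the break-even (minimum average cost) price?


AC(Q) = 27/Q + 35 + 3Q
To minimize: dAC/dQ = -27/Q^2 + 3 = 0
Q^2 = 27/3 = 9
Q* = 3
Min AC = 27/3 + 35 + 3*3
Min AC = 9 + 35 + 9 = 53

53


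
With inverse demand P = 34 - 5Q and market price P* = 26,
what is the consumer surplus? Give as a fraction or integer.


Maximum willingness to pay (at Q=0): P_max = 34
Quantity demanded at P* = 26:
Q* = (34 - 26)/5 = 8/5
CS = (1/2) * Q* * (P_max - P*)
CS = (1/2) * 8/5 * (34 - 26)
CS = (1/2) * 8/5 * 8 = 32/5

32/5


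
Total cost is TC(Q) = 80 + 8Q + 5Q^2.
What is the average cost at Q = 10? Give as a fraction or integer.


TC(10) = 80 + 8*10 + 5*10^2
TC(10) = 80 + 80 + 500 = 660
AC = TC/Q = 660/10 = 66

66


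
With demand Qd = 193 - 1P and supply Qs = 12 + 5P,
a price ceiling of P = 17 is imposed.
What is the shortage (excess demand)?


At P = 17:
Qd = 193 - 1*17 = 176
Qs = 12 + 5*17 = 97
Shortage = Qd - Qs = 176 - 97 = 79

79


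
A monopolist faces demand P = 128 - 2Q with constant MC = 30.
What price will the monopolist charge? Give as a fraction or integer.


MR = 128 - 4Q
Set MR = MC: 128 - 4Q = 30
Q* = 49/2
Substitute into demand:
P* = 128 - 2*49/2 = 79

79


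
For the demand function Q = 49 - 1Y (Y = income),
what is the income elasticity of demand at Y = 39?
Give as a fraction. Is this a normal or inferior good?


dQ/dY = -1
At Y = 39: Q = 49 - 1*39 = 10
Ey = (dQ/dY)(Y/Q) = -1 * 39 / 10 = -39/10
Since Ey < 0, this is a inferior good.

-39/10 (inferior good)


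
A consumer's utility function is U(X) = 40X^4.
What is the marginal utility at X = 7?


MU = dU/dX = 40*4*X^(4-1)
MU = 160*X^3
At X = 7:
MU = 160 * 7^3
MU = 160 * 343 = 54880

54880


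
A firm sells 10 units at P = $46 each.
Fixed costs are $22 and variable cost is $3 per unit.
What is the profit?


Total Revenue = P * Q = 46 * 10 = $460
Total Cost = FC + VC*Q = 22 + 3*10 = $52
Profit = TR - TC = 460 - 52 = $408

$408


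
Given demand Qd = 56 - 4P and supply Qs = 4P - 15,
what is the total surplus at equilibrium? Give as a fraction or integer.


Find equilibrium: 56 - 4P = 4P - 15
56 + 15 = 8P
P* = 71/8 = 71/8
Q* = 4*71/8 - 15 = 41/2
Inverse demand: P = 14 - Q/4, so P_max = 14
Inverse supply: P = 15/4 + Q/4, so P_min = 15/4
CS = (1/2) * 41/2 * (14 - 71/8) = 1681/32
PS = (1/2) * 41/2 * (71/8 - 15/4) = 1681/32
TS = CS + PS = 1681/32 + 1681/32 = 1681/16

1681/16


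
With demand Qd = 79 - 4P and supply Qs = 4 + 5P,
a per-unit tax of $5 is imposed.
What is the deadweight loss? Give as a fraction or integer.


Pre-tax equilibrium quantity: Q* = 137/3
Post-tax equilibrium quantity: Q_tax = 311/9
Reduction in quantity: Q* - Q_tax = 100/9
DWL = (1/2) * tax * (Q* - Q_tax)
DWL = (1/2) * 5 * 100/9 = 250/9

250/9


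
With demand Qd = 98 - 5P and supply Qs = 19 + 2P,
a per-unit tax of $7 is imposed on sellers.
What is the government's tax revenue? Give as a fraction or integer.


With tax on sellers, new supply: Qs' = 19 + 2(P - 7)
= 5 + 2P
New equilibrium quantity:
Q_new = 221/7
Tax revenue = tax * Q_new = 7 * 221/7 = 221

221
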